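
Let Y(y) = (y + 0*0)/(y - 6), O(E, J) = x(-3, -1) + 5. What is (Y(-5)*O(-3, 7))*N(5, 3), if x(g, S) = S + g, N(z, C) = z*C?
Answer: 75/11 ≈ 6.8182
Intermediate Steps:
N(z, C) = C*z
O(E, J) = 1 (O(E, J) = (-1 - 3) + 5 = -4 + 5 = 1)
Y(y) = y/(-6 + y) (Y(y) = (y + 0)/(-6 + y) = y/(-6 + y))
(Y(-5)*O(-3, 7))*N(5, 3) = (-5/(-6 - 5)*1)*(3*5) = (-5/(-11)*1)*15 = (-5*(-1/11)*1)*15 = ((5/11)*1)*15 = (5/11)*15 = 75/11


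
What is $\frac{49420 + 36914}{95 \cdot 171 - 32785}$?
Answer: $- \frac{43167}{8270} \approx -5.2197$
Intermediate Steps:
$\frac{49420 + 36914}{95 \cdot 171 - 32785} = \frac{86334}{16245 - 32785} = \frac{86334}{-16540} = 86334 \left(- \frac{1}{16540}\right) = - \frac{43167}{8270}$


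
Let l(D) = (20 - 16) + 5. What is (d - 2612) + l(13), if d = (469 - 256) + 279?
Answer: -2111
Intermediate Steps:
l(D) = 9 (l(D) = 4 + 5 = 9)
d = 492 (d = 213 + 279 = 492)
(d - 2612) + l(13) = (492 - 2612) + 9 = -2120 + 9 = -2111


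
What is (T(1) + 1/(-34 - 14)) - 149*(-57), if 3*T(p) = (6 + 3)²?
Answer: 408959/48 ≈ 8520.0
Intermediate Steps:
T(p) = 27 (T(p) = (6 + 3)²/3 = (⅓)*9² = (⅓)*81 = 27)
(T(1) + 1/(-34 - 14)) - 149*(-57) = (27 + 1/(-34 - 14)) - 149*(-57) = (27 + 1/(-48)) + 8493 = (27 - 1/48) + 8493 = 1295/48 + 8493 = 408959/48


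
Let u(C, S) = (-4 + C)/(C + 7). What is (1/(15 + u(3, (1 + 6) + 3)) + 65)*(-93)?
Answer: -901635/149 ≈ -6051.2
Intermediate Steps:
u(C, S) = (-4 + C)/(7 + C)
(1/(15 + u(3, (1 + 6) + 3)) + 65)*(-93) = (1/(15 + (-4 + 3)/(7 + 3)) + 65)*(-93) = (1/(15 - 1/10) + 65)*(-93) = (1/(15 + (⅒)*(-1)) + 65)*(-93) = (1/(15 - ⅒) + 65)*(-93) = (1/(149/10) + 65)*(-93) = (10/149 + 65)*(-93) = (9695/149)*(-93) = -901635/149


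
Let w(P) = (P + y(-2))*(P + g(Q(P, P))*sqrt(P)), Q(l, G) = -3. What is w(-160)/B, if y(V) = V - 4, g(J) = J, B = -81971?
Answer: -26560/81971 - 1992*I*sqrt(10)/81971 ≈ -0.32402 - 0.076847*I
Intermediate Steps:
y(V) = -4 + V
w(P) = (-6 + P)*(P - 3*sqrt(P)) (w(P) = (P + (-4 - 2))*(P - 3*sqrt(P)) = (P - 6)*(P - 3*sqrt(P)) = (-6 + P)*(P - 3*sqrt(P)))
w(-160)/B = ((-160)**2 - 6*(-160) - (-1920)*I*sqrt(10) + 18*sqrt(-160))/(-81971) = (25600 + 960 - (-1920)*I*sqrt(10) + 18*(4*I*sqrt(10)))*(-1/81971) = (25600 + 960 + 1920*I*sqrt(10) + 72*I*sqrt(10))*(-1/81971) = (26560 + 1992*I*sqrt(10))*(-1/81971) = -26560/81971 - 1992*I*sqrt(10)/81971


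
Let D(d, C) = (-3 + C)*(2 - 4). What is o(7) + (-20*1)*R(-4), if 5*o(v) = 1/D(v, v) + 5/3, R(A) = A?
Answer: 9637/120 ≈ 80.308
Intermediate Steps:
D(d, C) = 6 - 2*C (D(d, C) = (-3 + C)*(-2) = 6 - 2*C)
o(v) = ⅓ + 1/(5*(6 - 2*v)) (o(v) = (1/(6 - 2*v) + 5/3)/5 = (5/3 + 1/(6 - 2*v))/5 = ⅓ + 1/(5*(6 - 2*v)))
o(7) + (-20*1)*R(-4) = (-33 + 10*7)/(30*(-3 + 7)) - 20*1*(-4) = (1/30)*(-33 + 70)/4 - 20*(-4) = (1/30)*(¼)*37 + 80 = 37/120 + 80 = 9637/120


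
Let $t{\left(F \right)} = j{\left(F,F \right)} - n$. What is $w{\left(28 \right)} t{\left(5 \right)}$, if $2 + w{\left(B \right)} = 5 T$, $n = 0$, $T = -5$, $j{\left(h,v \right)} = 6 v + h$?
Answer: $-945$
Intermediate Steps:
$j{\left(h,v \right)} = h + 6 v$
$t{\left(F \right)} = 7 F$ ($t{\left(F \right)} = \left(F + 6 F\right) - 0 = 7 F + 0 = 7 F$)
$w{\left(B \right)} = -27$ ($w{\left(B \right)} = -2 + 5 \left(-5\right) = -2 - 25 = -27$)
$w{\left(28 \right)} t{\left(5 \right)} = - 27 \cdot 7 \cdot 5 = \left(-27\right) 35 = -945$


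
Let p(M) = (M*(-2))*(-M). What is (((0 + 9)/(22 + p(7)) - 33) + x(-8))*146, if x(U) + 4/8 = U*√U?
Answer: -97601/20 - 2336*I*√2 ≈ -4880.0 - 3303.6*I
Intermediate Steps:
x(U) = -½ + U^(3/2) (x(U) = -½ + U*√U = -½ + U^(3/2))
p(M) = 2*M² (p(M) = (-2*M)*(-M) = 2*M²)
(((0 + 9)/(22 + p(7)) - 33) + x(-8))*146 = (((0 + 9)/(22 + 2*7²) - 33) + (-½ + (-8)^(3/2)))*146 = ((9/(22 + 2*49) - 1*33) + (-½ - 16*I*√2))*146 = ((9/(22 + 98) - 33) + (-½ - 16*I*√2))*146 = ((9/120 - 33) + (-½ - 16*I*√2))*146 = ((9*(1/120) - 33) + (-½ - 16*I*√2))*146 = ((3/40 - 33) + (-½ - 16*I*√2))*146 = (-1317/40 + (-½ - 16*I*√2))*146 = (-1337/40 - 16*I*√2)*146 = -97601/20 - 2336*I*√2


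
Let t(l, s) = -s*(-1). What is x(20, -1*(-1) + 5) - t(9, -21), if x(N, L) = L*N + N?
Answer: 161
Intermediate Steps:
t(l, s) = s
x(N, L) = N + L*N
x(20, -1*(-1) + 5) - t(9, -21) = 20*(1 + (-1*(-1) + 5)) - 1*(-21) = 20*(1 + (1 + 5)) + 21 = 20*(1 + 6) + 21 = 20*7 + 21 = 140 + 21 = 161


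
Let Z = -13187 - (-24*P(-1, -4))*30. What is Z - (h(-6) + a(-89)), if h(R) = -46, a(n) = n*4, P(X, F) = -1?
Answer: -13505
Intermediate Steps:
a(n) = 4*n
Z = -13907 (Z = -13187 - (-24*(-1))*30 = -13187 - 24*30 = -13187 - 1*720 = -13187 - 720 = -13907)
Z - (h(-6) + a(-89)) = -13907 - (-46 + 4*(-89)) = -13907 - (-46 - 356) = -13907 - 1*(-402) = -13907 + 402 = -13505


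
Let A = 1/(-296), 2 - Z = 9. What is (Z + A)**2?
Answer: 4297329/87616 ≈ 49.047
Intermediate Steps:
Z = -7 (Z = 2 - 1*9 = 2 - 9 = -7)
A = -1/296 ≈ -0.0033784
(Z + A)**2 = (-7 - 1/296)**2 = (-2073/296)**2 = 4297329/87616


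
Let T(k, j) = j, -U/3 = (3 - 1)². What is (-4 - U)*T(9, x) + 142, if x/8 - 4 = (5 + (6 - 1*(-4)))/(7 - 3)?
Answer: 638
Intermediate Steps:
U = -12 (U = -3*(3 - 1)² = -3*2² = -3*4 = -12)
x = 62 (x = 32 + 8*((5 + (6 - 1*(-4)))/(7 - 3)) = 32 + 8*((5 + (6 + 4))/4) = 32 + 8*((5 + 10)*(¼)) = 32 + 8*(15*(¼)) = 32 + 8*(15/4) = 32 + 30 = 62)
(-4 - U)*T(9, x) + 142 = (-4 - 1*(-12))*62 + 142 = (-4 + 12)*62 + 142 = 8*62 + 142 = 496 + 142 = 638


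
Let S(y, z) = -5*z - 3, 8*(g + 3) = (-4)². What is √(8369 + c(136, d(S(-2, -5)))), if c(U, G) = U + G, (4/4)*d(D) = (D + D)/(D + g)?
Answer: √3751629/21 ≈ 92.234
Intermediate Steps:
g = -1 (g = -3 + (⅛)*(-4)² = -3 + (⅛)*16 = -3 + 2 = -1)
S(y, z) = -3 - 5*z
d(D) = 2*D/(-1 + D) (d(D) = (D + D)/(D - 1) = (2*D)/(-1 + D) = 2*D/(-1 + D))
c(U, G) = G + U
√(8369 + c(136, d(S(-2, -5)))) = √(8369 + (2*(-3 - 5*(-5))/(-1 + (-3 - 5*(-5))) + 136)) = √(8369 + (2*(-3 + 25)/(-1 + (-3 + 25)) + 136)) = √(8369 + (2*22/(-1 + 22) + 136)) = √(8369 + (2*22/21 + 136)) = √(8369 + (2*22*(1/21) + 136)) = √(8369 + (44/21 + 136)) = √(8369 + 2900/21) = √(178649/21) = √3751629/21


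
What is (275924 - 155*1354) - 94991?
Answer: -28937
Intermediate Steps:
(275924 - 155*1354) - 94991 = (275924 - 209870) - 94991 = 66054 - 94991 = -28937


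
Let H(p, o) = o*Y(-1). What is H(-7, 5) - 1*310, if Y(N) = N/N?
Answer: -305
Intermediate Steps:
Y(N) = 1
H(p, o) = o (H(p, o) = o*1 = o)
H(-7, 5) - 1*310 = 5 - 1*310 = 5 - 310 = -305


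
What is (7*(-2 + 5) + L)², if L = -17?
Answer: 16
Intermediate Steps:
(7*(-2 + 5) + L)² = (7*(-2 + 5) - 17)² = (7*3 - 17)² = (21 - 17)² = 4² = 16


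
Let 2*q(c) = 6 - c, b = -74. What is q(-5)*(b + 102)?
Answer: 154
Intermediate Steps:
q(c) = 3 - c/2 (q(c) = (6 - c)/2 = 3 - c/2)
q(-5)*(b + 102) = (3 - ½*(-5))*(-74 + 102) = (3 + 5/2)*28 = (11/2)*28 = 154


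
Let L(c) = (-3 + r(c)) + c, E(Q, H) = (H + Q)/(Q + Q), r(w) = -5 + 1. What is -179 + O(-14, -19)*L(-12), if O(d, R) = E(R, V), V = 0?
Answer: -377/2 ≈ -188.50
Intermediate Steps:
r(w) = -4
E(Q, H) = (H + Q)/(2*Q) (E(Q, H) = (H + Q)/((2*Q)) = (H + Q)*(1/(2*Q)) = (H + Q)/(2*Q))
O(d, R) = ½ (O(d, R) = (0 + R)/(2*R) = R/(2*R) = ½)
L(c) = -7 + c (L(c) = (-3 - 4) + c = -7 + c)
-179 + O(-14, -19)*L(-12) = -179 + (-7 - 12)/2 = -179 + (½)*(-19) = -179 - 19/2 = -377/2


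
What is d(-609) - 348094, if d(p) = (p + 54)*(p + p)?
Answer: 327896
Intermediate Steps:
d(p) = 2*p*(54 + p) (d(p) = (54 + p)*(2*p) = 2*p*(54 + p))
d(-609) - 348094 = 2*(-609)*(54 - 609) - 348094 = 2*(-609)*(-555) - 348094 = 675990 - 348094 = 327896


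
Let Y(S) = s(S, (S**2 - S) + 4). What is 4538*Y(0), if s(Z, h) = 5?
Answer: 22690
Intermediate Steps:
Y(S) = 5
4538*Y(0) = 4538*5 = 22690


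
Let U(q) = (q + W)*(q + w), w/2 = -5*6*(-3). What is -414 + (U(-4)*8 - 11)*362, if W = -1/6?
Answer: -6384388/3 ≈ -2.1281e+6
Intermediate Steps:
W = -⅙ (W = -1*⅙ = -⅙ ≈ -0.16667)
w = 180 (w = 2*(-5*6*(-3)) = 2*(-30*(-3)) = 2*90 = 180)
U(q) = (180 + q)*(-⅙ + q) (U(q) = (q - ⅙)*(q + 180) = (-⅙ + q)*(180 + q) = (180 + q)*(-⅙ + q))
-414 + (U(-4)*8 - 11)*362 = -414 + ((-30 + (-4)² + (1079/6)*(-4))*8 - 11)*362 = -414 + ((-30 + 16 - 2158/3)*8 - 11)*362 = -414 + (-2200/3*8 - 11)*362 = -414 + (-17600/3 - 11)*362 = -414 - 17633/3*362 = -414 - 6383146/3 = -6384388/3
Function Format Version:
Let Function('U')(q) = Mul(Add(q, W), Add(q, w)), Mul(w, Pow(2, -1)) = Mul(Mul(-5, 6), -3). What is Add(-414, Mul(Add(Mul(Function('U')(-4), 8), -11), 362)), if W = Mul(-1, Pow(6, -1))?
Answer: Rational(-6384388, 3) ≈ -2.1281e+6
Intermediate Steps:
W = Rational(-1, 6) (W = Mul(-1, Rational(1, 6)) = Rational(-1, 6) ≈ -0.16667)
w = 180 (w = Mul(2, Mul(Mul(-5, 6), -3)) = Mul(2, Mul(-30, -3)) = Mul(2, 90) = 180)
Function('U')(q) = Mul(Add(180, q), Add(Rational(-1, 6), q)) (Function('U')(q) = Mul(Add(q, Rational(-1, 6)), Add(q, 180)) = Mul(Add(Rational(-1, 6), q), Add(180, q)) = Mul(Add(180, q), Add(Rational(-1, 6), q)))
Add(-414, Mul(Add(Mul(Function('U')(-4), 8), -11), 362)) = Add(-414, Mul(Add(Mul(Add(-30, Pow(-4, 2), Mul(Rational(1079, 6), -4)), 8), -11), 362)) = Add(-414, Mul(Add(Mul(Add(-30, 16, Rational(-2158, 3)), 8), -11), 362)) = Add(-414, Mul(Add(Mul(Rational(-2200, 3), 8), -11), 362)) = Add(-414, Mul(Add(Rational(-17600, 3), -11), 362)) = Add(-414, Mul(Rational(-17633, 3), 362)) = Add(-414, Rational(-6383146, 3)) = Rational(-6384388, 3)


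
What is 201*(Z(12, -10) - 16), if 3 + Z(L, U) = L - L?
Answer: -3819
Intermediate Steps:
Z(L, U) = -3 (Z(L, U) = -3 + (L - L) = -3 + 0 = -3)
201*(Z(12, -10) - 16) = 201*(-3 - 16) = 201*(-19) = -3819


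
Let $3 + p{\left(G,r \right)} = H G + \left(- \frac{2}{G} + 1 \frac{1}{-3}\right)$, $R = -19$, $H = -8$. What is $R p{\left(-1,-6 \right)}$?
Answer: $- \frac{380}{3} \approx -126.67$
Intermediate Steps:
$p{\left(G,r \right)} = - \frac{10}{3} - 8 G - \frac{2}{G}$ ($p{\left(G,r \right)} = -3 - \left(\frac{1}{3} + \frac{2}{G} + 8 G\right) = - \frac{10}{3} - 8 G - \frac{2}{G}$)
$R p{\left(-1,-6 \right)} = - 19 \left(- \frac{10}{3} - -8 - \frac{2}{-1}\right) = - 19 \left(- \frac{10}{3} + 8 - -2\right) = - 19 \left(- \frac{10}{3} + 8 + 2\right) = \left(-19\right) \frac{20}{3} = - \frac{380}{3}$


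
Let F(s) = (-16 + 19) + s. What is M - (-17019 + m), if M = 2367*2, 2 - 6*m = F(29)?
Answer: 21758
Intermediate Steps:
F(s) = 3 + s
m = -5 (m = ⅓ - (3 + 29)/6 = ⅓ - ⅙*32 = ⅓ - 16/3 = -5)
M = 4734
M - (-17019 + m) = 4734 - (-17019 - 5) = 4734 - 1*(-17024) = 4734 + 17024 = 21758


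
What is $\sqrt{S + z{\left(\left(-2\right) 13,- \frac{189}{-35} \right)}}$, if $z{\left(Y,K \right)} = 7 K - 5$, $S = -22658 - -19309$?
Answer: $\frac{i \sqrt{82905}}{5} \approx 57.586 i$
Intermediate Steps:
$S = -3349$ ($S = -22658 + 19309 = -3349$)
$z{\left(Y,K \right)} = -5 + 7 K$ ($z{\left(Y,K \right)} = 7 K - 5 = -5 + 7 K$)
$\sqrt{S + z{\left(\left(-2\right) 13,- \frac{189}{-35} \right)}} = \sqrt{-3349 - \left(5 - 7 \left(- \frac{189}{-35}\right)\right)} = \sqrt{-3349 - \left(5 - 7 \left(\left(-189\right) \left(- \frac{1}{35}\right)\right)\right)} = \sqrt{-3349 + \left(-5 + 7 \cdot \frac{27}{5}\right)} = \sqrt{-3349 + \left(-5 + \frac{189}{5}\right)} = \sqrt{-3349 + \frac{164}{5}} = \sqrt{- \frac{16581}{5}} = \frac{i \sqrt{82905}}{5}$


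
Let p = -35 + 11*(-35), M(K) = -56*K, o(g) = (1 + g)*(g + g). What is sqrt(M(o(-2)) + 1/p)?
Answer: I*sqrt(9878505)/210 ≈ 14.967*I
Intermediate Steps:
o(g) = 2*g*(1 + g) (o(g) = (1 + g)*(2*g) = 2*g*(1 + g))
p = -420 (p = -35 - 385 = -420)
sqrt(M(o(-2)) + 1/p) = sqrt(-112*(-2)*(1 - 2) + 1/(-420)) = sqrt(-112*(-2)*(-1) - 1/420) = sqrt(-56*4 - 1/420) = sqrt(-224 - 1/420) = sqrt(-94081/420) = I*sqrt(9878505)/210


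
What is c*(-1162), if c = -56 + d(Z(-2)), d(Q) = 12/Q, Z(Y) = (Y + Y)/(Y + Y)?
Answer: 51128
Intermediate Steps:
Z(Y) = 1 (Z(Y) = (2*Y)/((2*Y)) = (2*Y)*(1/(2*Y)) = 1)
c = -44 (c = -56 + 12/1 = -56 + 12*1 = -56 + 12 = -44)
c*(-1162) = -44*(-1162) = 51128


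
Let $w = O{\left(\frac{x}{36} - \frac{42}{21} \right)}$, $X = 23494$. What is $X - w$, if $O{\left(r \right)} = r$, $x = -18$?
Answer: $\frac{46993}{2} \approx 23497.0$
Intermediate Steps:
$w = - \frac{5}{2}$ ($w = - \frac{18}{36} - \frac{42}{21} = \left(-18\right) \frac{1}{36} - 2 = - \frac{1}{2} - 2 = - \frac{5}{2} \approx -2.5$)
$X - w = 23494 - - \frac{5}{2} = 23494 + \frac{5}{2} = \frac{46993}{2}$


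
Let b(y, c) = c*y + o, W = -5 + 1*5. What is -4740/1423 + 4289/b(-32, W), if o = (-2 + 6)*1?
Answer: 6084287/5692 ≈ 1068.9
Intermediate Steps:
o = 4 (o = 4*1 = 4)
W = 0 (W = -5 + 5 = 0)
b(y, c) = 4 + c*y (b(y, c) = c*y + 4 = 4 + c*y)
-4740/1423 + 4289/b(-32, W) = -4740/1423 + 4289/(4 + 0*(-32)) = -4740*1/1423 + 4289/(4 + 0) = -4740/1423 + 4289/4 = 6084287/5692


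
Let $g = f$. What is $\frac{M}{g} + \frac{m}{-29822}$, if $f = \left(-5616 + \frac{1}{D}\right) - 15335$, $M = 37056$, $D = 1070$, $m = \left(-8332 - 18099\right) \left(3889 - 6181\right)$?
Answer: $- \frac{226539242022338}{111422790453} \approx -2033.2$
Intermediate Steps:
$m = 60579852$ ($m = \left(-26431\right) \left(-2292\right) = 60579852$)
$f = - \frac{22417569}{1070}$ ($f = \left(-5616 + \frac{1}{1070}\right) - 15335 = - \frac{6009119}{1070} - 15335 = - \frac{22417569}{1070} \approx -20951.0$)
$g = - \frac{22417569}{1070} \approx -20951.0$
$\frac{M}{g} + \frac{m}{-29822} = \frac{37056}{- \frac{22417569}{1070}} + \frac{60579852}{-29822} = 37056 \left(- \frac{1070}{22417569}\right) + 60579852 \left(- \frac{1}{29822}\right) = - \frac{13216640}{7472523} - \frac{30289926}{14911} = - \frac{226539242022338}{111422790453}$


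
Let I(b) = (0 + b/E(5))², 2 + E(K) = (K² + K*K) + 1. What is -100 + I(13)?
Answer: -239931/2401 ≈ -99.930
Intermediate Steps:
E(K) = -1 + 2*K² (E(K) = -2 + ((K² + K*K) + 1) = -2 + ((K² + K²) + 1) = -2 + (2*K² + 1) = -2 + (1 + 2*K²) = -1 + 2*K²)
I(b) = b²/2401 (I(b) = (0 + b/(-1 + 2*5²))² = (0 + b/(-1 + 2*25))² = (0 + b/(-1 + 50))² = (0 + b/49)² = (b/49)² = b²/2401)
-100 + I(13) = -100 + (1/2401)*13² = -100 + (1/2401)*169 = -100 + 169/2401 = -239931/2401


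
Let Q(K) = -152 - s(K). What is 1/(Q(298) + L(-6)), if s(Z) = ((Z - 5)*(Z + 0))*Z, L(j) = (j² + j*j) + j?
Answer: -1/26019658 ≈ -3.8432e-8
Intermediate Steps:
L(j) = j + 2*j² (L(j) = (j² + j²) + j = 2*j² + j = j + 2*j²)
s(Z) = Z²*(-5 + Z) (s(Z) = ((-5 + Z)*Z)*Z = (Z*(-5 + Z))*Z = Z²*(-5 + Z))
Q(K) = -152 - K²*(-5 + K)
1/(Q(298) + L(-6)) = 1/((-152 + 298²*(5 - 1*298)) - 6*(1 + 2*(-6))) = 1/((-152 + 88804*(5 - 298)) - 6*(1 - 12)) = 1/((-152 + 88804*(-293)) - 6*(-11)) = 1/((-152 - 26019572) + 66) = 1/(-26019724 + 66) = 1/(-26019658) = -1/26019658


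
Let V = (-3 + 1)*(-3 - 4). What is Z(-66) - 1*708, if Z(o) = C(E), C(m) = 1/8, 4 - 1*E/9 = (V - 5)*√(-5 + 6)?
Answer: -5663/8 ≈ -707.88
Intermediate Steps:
V = 14 (V = -2*(-7) = 14)
E = -45 (E = 36 - 9*(14 - 5)*√(-5 + 6) = 36 - 81*√1 = 36 - 81 = -45)
C(m) = ⅛
Z(o) = ⅛
Z(-66) - 1*708 = ⅛ - 1*708 = ⅛ - 708 = -5663/8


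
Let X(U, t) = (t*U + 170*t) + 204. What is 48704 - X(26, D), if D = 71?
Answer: 34584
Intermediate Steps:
X(U, t) = 204 + 170*t + U*t (X(U, t) = (U*t + 170*t) + 204 = (170*t + U*t) + 204 = 204 + 170*t + U*t)
48704 - X(26, D) = 48704 - (204 + 170*71 + 26*71) = 48704 - (204 + 12070 + 1846) = 48704 - 1*14120 = 48704 - 14120 = 34584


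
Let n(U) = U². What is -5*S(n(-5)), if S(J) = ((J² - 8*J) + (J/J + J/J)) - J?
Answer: -2010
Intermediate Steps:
S(J) = 2 + J² - 9*J (S(J) = ((J² - 8*J) + (1 + 1)) - J = ((J² - 8*J) + 2) - J = (2 + J² - 8*J) - J = 2 + J² - 9*J)
-5*S(n(-5)) = -5*(2 + ((-5)²)² - 9*(-5)²) = -5*(2 + 25² - 9*25) = -5*(2 + 625 - 225) = -5*402 = -2010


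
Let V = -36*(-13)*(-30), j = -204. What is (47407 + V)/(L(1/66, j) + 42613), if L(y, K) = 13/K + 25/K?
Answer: 3403434/4346507 ≈ 0.78303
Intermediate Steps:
L(y, K) = 38/K
V = -14040 (V = 468*(-30) = -14040)
(47407 + V)/(L(1/66, j) + 42613) = (47407 - 14040)/(38/(-204) + 42613) = 33367/(38*(-1/204) + 42613) = 33367/(-19/102 + 42613) = 33367/(4346507/102) = 33367*(102/4346507) = 3403434/4346507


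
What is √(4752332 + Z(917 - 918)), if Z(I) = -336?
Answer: 2*√1187999 ≈ 2179.9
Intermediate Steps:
√(4752332 + Z(917 - 918)) = √(4752332 - 336) = √4751996 = 2*√1187999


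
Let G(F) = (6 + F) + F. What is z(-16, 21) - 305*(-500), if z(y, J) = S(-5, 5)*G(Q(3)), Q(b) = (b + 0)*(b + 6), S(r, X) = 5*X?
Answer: 154000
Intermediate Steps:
Q(b) = b*(6 + b)
G(F) = 6 + 2*F
z(y, J) = 1500 (z(y, J) = (5*5)*(6 + 2*(3*(6 + 3))) = 25*(6 + 2*(3*9)) = 25*(6 + 2*27) = 25*(6 + 54) = 25*60 = 1500)
z(-16, 21) - 305*(-500) = 1500 - 305*(-500) = 1500 + 152500 = 154000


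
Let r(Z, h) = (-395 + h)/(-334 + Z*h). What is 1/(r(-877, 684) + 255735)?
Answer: 35306/9028979893 ≈ 3.9103e-6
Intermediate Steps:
r(Z, h) = (-395 + h)/(-334 + Z*h)
1/(r(-877, 684) + 255735) = 1/((-395 + 684)/(-334 - 877*684) + 255735) = 1/(289/(-334 - 599868) + 255735) = 1/(289/(-600202) + 255735) = 1/(-1/600202*289 + 255735) = 1/(-17/35306 + 255735) = 1/(9028979893/35306) = 35306/9028979893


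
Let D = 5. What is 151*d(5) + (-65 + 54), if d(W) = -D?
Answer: -766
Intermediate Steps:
d(W) = -5 (d(W) = -1*5 = -5)
151*d(5) + (-65 + 54) = 151*(-5) + (-65 + 54) = -755 - 11 = -766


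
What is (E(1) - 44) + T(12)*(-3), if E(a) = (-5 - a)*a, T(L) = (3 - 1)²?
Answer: -62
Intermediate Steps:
T(L) = 4 (T(L) = 2² = 4)
E(a) = a*(-5 - a)
(E(1) - 44) + T(12)*(-3) = (-1*1*(5 + 1) - 44) + 4*(-3) = (-1*1*6 - 44) - 12 = (-6 - 44) - 12 = -50 - 12 = -62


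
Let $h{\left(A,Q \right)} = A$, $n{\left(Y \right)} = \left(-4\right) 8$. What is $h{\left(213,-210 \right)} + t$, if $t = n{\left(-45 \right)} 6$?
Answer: $21$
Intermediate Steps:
$n{\left(Y \right)} = -32$
$t = -192$ ($t = \left(-32\right) 6 = -192$)
$h{\left(213,-210 \right)} + t = 213 - 192 = 21$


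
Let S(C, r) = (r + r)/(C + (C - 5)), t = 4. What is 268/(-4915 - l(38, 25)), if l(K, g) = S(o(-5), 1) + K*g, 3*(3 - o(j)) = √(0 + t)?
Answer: -268/5859 ≈ -0.045742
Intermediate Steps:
o(j) = 7/3 (o(j) = 3 - √(0 + 4)/3 = 3 - √4/3 = 3 - ⅓*2 = 3 - ⅔ = 7/3)
S(C, r) = 2*r/(-5 + 2*C) (S(C, r) = (2*r)/(C + (-5 + C)) = (2*r)/(-5 + 2*C) = 2*r/(-5 + 2*C))
l(K, g) = -6 + K*g (l(K, g) = 2*1/(-5 + 2*(7/3)) + K*g = 2*1/(-5 + 14/3) + K*g = 2*1/(-⅓) + K*g = 2*1*(-3) + K*g = -6 + K*g)
268/(-4915 - l(38, 25)) = 268/(-4915 - (-6 + 38*25)) = 268/(-4915 - (-6 + 950)) = 268/(-4915 - 1*944) = 268/(-4915 - 944) = 268/(-5859) = 268*(-1/5859) = -268/5859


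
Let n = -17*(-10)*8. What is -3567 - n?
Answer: -4927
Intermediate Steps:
n = 1360 (n = 170*8 = 1360)
-3567 - n = -3567 - 1*1360 = -3567 - 1360 = -4927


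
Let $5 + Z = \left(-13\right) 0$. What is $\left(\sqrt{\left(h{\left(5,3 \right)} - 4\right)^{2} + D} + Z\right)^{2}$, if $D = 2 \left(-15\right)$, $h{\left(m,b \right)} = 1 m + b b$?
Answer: $\left(5 - \sqrt{70}\right)^{2} \approx 11.334$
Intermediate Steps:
$h{\left(m,b \right)} = m + b^{2}$
$D = -30$
$Z = -5$ ($Z = -5 - 0 = -5 + 0 = -5$)
$\left(\sqrt{\left(h{\left(5,3 \right)} - 4\right)^{2} + D} + Z\right)^{2} = \left(\sqrt{\left(\left(5 + 3^{2}\right) - 4\right)^{2} - 30} - 5\right)^{2} = \left(\sqrt{\left(\left(5 + 9\right) - 4\right)^{2} - 30} - 5\right)^{2} = \left(\sqrt{\left(14 - 4\right)^{2} - 30} - 5\right)^{2} = \left(\sqrt{10^{2} - 30} - 5\right)^{2} = \left(\sqrt{100 - 30} - 5\right)^{2} = \left(\sqrt{70} - 5\right)^{2} = \left(-5 + \sqrt{70}\right)^{2}$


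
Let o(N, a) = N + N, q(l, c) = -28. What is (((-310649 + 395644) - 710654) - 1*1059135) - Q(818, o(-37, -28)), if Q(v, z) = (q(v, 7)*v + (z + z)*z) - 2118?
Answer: -1670724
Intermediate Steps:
o(N, a) = 2*N
Q(v, z) = -2118 - 28*v + 2*z² (Q(v, z) = (-28*v + (z + z)*z) - 2118 = (-28*v + (2*z)*z) - 2118 = (-28*v + 2*z²) - 2118 = -2118 - 28*v + 2*z²)
(((-310649 + 395644) - 710654) - 1*1059135) - Q(818, o(-37, -28)) = (((-310649 + 395644) - 710654) - 1*1059135) - (-2118 - 28*818 + 2*(2*(-37))²) = ((84995 - 710654) - 1059135) - (-2118 - 22904 + 2*(-74)²) = (-625659 - 1059135) - (-2118 - 22904 + 2*5476) = -1684794 - (-2118 - 22904 + 10952) = -1684794 - 1*(-14070) = -1684794 + 14070 = -1670724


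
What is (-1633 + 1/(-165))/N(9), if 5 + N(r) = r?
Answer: -134723/330 ≈ -408.25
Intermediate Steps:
N(r) = -5 + r
(-1633 + 1/(-165))/N(9) = (-1633 + 1/(-165))/(-5 + 9) = (-1633 - 1/165)/4 = -269446/165*¼ = -134723/330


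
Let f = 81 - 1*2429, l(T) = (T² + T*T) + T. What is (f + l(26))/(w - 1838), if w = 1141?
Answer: 970/697 ≈ 1.3917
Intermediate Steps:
l(T) = T + 2*T² (l(T) = (T² + T²) + T = 2*T² + T = T + 2*T²)
f = -2348 (f = 81 - 2429 = -2348)
(f + l(26))/(w - 1838) = (-2348 + 26*(1 + 2*26))/(1141 - 1838) = (-2348 + 26*(1 + 52))/(-697) = (-2348 + 26*53)*(-1/697) = (-2348 + 1378)*(-1/697) = -970*(-1/697) = 970/697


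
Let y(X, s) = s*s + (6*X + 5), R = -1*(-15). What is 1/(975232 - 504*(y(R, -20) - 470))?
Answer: 1/962632 ≈ 1.0388e-6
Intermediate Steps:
R = 15
y(X, s) = 5 + s**2 + 6*X (y(X, s) = s**2 + (5 + 6*X) = 5 + s**2 + 6*X)
1/(975232 - 504*(y(R, -20) - 470)) = 1/(975232 - 504*((5 + (-20)**2 + 6*15) - 470)) = 1/(975232 - 504*((5 + 400 + 90) - 470)) = 1/(975232 - 504*(495 - 470)) = 1/(975232 - 504*25) = 1/(975232 - 12600) = 1/962632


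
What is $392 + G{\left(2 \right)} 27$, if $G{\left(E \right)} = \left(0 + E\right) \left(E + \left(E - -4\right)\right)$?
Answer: $824$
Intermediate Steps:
$G{\left(E \right)} = E \left(4 + 2 E\right)$ ($G{\left(E \right)} = E \left(E + \left(E + 4\right)\right) = E \left(E + \left(4 + E\right)\right) = E \left(4 + 2 E\right)$)
$392 + G{\left(2 \right)} 27 = 392 + 2 \cdot 2 \left(2 + 2\right) 27 = 392 + 2 \cdot 2 \cdot 4 \cdot 27 = 392 + 16 \cdot 27 = 392 + 432 = 824$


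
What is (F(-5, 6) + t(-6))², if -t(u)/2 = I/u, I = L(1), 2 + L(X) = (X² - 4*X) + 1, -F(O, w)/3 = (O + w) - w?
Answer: 1681/9 ≈ 186.78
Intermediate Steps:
F(O, w) = -3*O (F(O, w) = -3*((O + w) - w) = -3*O)
L(X) = -1 + X² - 4*X (L(X) = -2 + ((X² - 4*X) + 1) = -2 + (1 + X² - 4*X) = -1 + X² - 4*X)
I = -4 (I = -1 + 1² - 4*1 = -1 + 1 - 4 = -4)
t(u) = 8/u (t(u) = -(-8)/u = 8/u)
(F(-5, 6) + t(-6))² = (-3*(-5) + 8/(-6))² = (15 + 8*(-⅙))² = (15 - 4/3)² = (41/3)² = 1681/9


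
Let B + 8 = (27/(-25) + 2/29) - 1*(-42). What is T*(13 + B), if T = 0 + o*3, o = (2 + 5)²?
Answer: 4901274/725 ≈ 6760.4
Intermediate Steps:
o = 49 (o = 7² = 49)
T = 147 (T = 0 + 49*3 = 0 + 147 = 147)
B = 23917/725 (B = -8 + ((27/(-25) + 2/29) - 1*(-42)) = -8 + ((27*(-1/25) + 2*(1/29)) + 42) = -8 + ((-27/25 + 2/29) + 42) = -8 + (-733/725 + 42) = -8 + 29717/725 = 23917/725 ≈ 32.989)
T*(13 + B) = 147*(13 + 23917/725) = 147*(33342/725) = 4901274/725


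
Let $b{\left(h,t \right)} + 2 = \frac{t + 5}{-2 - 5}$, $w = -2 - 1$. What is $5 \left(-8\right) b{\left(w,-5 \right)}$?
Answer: $80$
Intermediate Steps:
$w = -3$
$b{\left(h,t \right)} = - \frac{19}{7} - \frac{t}{7}$ ($b{\left(h,t \right)} = -2 + \frac{t + 5}{-2 - 5} = -2 + \frac{5 + t}{-7} = -2 + \left(5 + t\right) \left(- \frac{1}{7}\right) = -2 - \left(\frac{5}{7} + \frac{t}{7}\right) = - \frac{19}{7} - \frac{t}{7}$)
$5 \left(-8\right) b{\left(w,-5 \right)} = 5 \left(-8\right) \left(- \frac{19}{7} - - \frac{5}{7}\right) = - 40 \left(- \frac{19}{7} + \frac{5}{7}\right) = \left(-40\right) \left(-2\right) = 80$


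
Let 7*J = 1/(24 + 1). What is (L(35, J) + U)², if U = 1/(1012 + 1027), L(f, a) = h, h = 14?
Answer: 814931209/4157521 ≈ 196.01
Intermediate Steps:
J = 1/175 (J = 1/(7*(24 + 1)) = (⅐)/25 = (⅐)*(1/25) = 1/175 ≈ 0.0057143)
L(f, a) = 14
U = 1/2039 ≈ 0.00049044
(L(35, J) + U)² = (14 + 1/2039)² = (28547/2039)² = 814931209/4157521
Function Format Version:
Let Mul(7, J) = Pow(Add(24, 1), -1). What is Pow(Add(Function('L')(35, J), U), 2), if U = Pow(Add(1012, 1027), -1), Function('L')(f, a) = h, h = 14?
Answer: Rational(814931209, 4157521) ≈ 196.01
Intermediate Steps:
J = Rational(1, 175) (J = Mul(Rational(1, 7), Pow(Add(24, 1), -1)) = Mul(Rational(1, 7), Pow(25, -1)) = Mul(Rational(1, 7), Rational(1, 25)) = Rational(1, 175) ≈ 0.0057143)
Function('L')(f, a) = 14
U = Rational(1, 2039) (U = Pow(2039, -1) = Rational(1, 2039) ≈ 0.00049044)
Pow(Add(Function('L')(35, J), U), 2) = Pow(Add(14, Rational(1, 2039)), 2) = Pow(Rational(28547, 2039), 2) = Rational(814931209, 4157521)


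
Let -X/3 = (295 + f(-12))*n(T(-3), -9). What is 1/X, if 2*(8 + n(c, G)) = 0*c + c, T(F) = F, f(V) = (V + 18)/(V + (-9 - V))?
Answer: 2/16777 ≈ 0.00011921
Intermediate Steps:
f(V) = -2 - V/9 (f(V) = (18 + V)/(-9) = (18 + V)*(-⅑) = -2 - V/9)
n(c, G) = -8 + c/2 (n(c, G) = -8 + (0*c + c)/2 = -8 + (0 + c)/2 = -8 + c/2)
X = 16777/2 (X = -3*(295 + (-2 - ⅑*(-12)))*(-8 + (½)*(-3)) = -3*(295 + (-2 + 4/3))*(-8 - 3/2) = -3*(295 - ⅔)*(-19)/2 = -883*(-19)/2 = -3*(-16777/6) = 16777/2 ≈ 8388.5)
1/X = 1/(16777/2) = 2/16777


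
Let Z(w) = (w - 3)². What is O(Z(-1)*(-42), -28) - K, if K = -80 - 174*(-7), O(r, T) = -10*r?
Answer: 5582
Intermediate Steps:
Z(w) = (-3 + w)²
K = 1138 (K = -80 - 58*(-21) = -80 + 1218 = 1138)
O(Z(-1)*(-42), -28) - K = -10*(-3 - 1)²*(-42) - 1*1138 = -10*(-4)²*(-42) - 1138 = -160*(-42) - 1138 = -10*(-672) - 1138 = 6720 - 1138 = 5582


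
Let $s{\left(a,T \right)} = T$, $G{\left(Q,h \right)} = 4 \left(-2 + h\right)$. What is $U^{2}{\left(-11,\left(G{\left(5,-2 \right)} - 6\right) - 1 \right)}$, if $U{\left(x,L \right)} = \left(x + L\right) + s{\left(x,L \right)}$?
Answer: $3249$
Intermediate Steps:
$G{\left(Q,h \right)} = -8 + 4 h$
$U{\left(x,L \right)} = x + 2 L$ ($U{\left(x,L \right)} = \left(x + L\right) + L = \left(L + x\right) + L = x + 2 L$)
$U^{2}{\left(-11,\left(G{\left(5,-2 \right)} - 6\right) - 1 \right)} = \left(-11 + 2 \left(\left(\left(-8 + 4 \left(-2\right)\right) - 6\right) - 1\right)\right)^{2} = \left(-11 + 2 \left(\left(\left(-8 - 8\right) - 6\right) - 1\right)\right)^{2} = \left(-11 + 2 \left(\left(-16 - 6\right) - 1\right)\right)^{2} = \left(-11 + 2 \left(-22 - 1\right)\right)^{2} = \left(-11 + 2 \left(-23\right)\right)^{2} = \left(-11 - 46\right)^{2} = \left(-57\right)^{2} = 3249$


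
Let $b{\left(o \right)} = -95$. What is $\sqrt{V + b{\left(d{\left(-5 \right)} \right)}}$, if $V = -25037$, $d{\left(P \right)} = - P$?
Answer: $2 i \sqrt{6283} \approx 158.53 i$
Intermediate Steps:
$\sqrt{V + b{\left(d{\left(-5 \right)} \right)}} = \sqrt{-25037 - 95} = \sqrt{-25132} = 2 i \sqrt{6283}$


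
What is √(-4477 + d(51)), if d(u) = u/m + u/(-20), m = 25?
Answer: I*√447751/10 ≈ 66.914*I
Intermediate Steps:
d(u) = -u/100 (d(u) = u/25 + u/(-20) = u*(1/25) + u*(-1/20) = u/25 - u/20 = -u/100)
√(-4477 + d(51)) = √(-4477 - 1/100*51) = √(-4477 - 51/100) = √(-447751/100) = I*√447751/10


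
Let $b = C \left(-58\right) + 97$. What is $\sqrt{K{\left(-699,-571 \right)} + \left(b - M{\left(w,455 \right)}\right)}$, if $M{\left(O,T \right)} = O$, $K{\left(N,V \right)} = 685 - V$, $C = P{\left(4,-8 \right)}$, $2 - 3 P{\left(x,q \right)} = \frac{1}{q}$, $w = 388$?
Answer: $\frac{\sqrt{33261}}{6} \approx 30.396$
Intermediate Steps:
$P{\left(x,q \right)} = \frac{2}{3} - \frac{1}{3 q}$
$C = \frac{17}{24}$ ($C = \frac{-1 + 2 \left(-8\right)}{3 \left(-8\right)} = \frac{1}{3} \left(- \frac{1}{8}\right) \left(-1 - 16\right) = \frac{1}{3} \left(- \frac{1}{8}\right) \left(-17\right) = \frac{17}{24} \approx 0.70833$)
$b = \frac{671}{12}$ ($b = \frac{17}{24} \left(-58\right) + 97 = - \frac{493}{12} + 97 = \frac{671}{12} \approx 55.917$)
$\sqrt{K{\left(-699,-571 \right)} + \left(b - M{\left(w,455 \right)}\right)} = \sqrt{\left(685 - -571\right) + \left(\frac{671}{12} - 388\right)} = \sqrt{\left(685 + 571\right) + \left(\frac{671}{12} - 388\right)} = \sqrt{1256 - \frac{3985}{12}} = \sqrt{\frac{11087}{12}} = \frac{\sqrt{33261}}{6}$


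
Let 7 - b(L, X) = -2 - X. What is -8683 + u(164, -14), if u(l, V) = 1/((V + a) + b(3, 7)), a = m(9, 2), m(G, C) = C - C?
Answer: -17365/2 ≈ -8682.5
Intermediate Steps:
m(G, C) = 0
b(L, X) = 9 + X (b(L, X) = 7 - (-2 - X) = 7 + (2 + X) = 9 + X)
a = 0
u(l, V) = 1/(16 + V) (u(l, V) = 1/((V + 0) + (9 + 7)) = 1/(V + 16) = 1/(16 + V))
-8683 + u(164, -14) = -8683 + 1/(16 - 14) = -8683 + 1/2 = -8683 + ½ = -17365/2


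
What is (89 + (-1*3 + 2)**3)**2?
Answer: 7744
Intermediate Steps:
(89 + (-1*3 + 2)**3)**2 = (89 + (-3 + 2)**3)**2 = (89 + (-1)**3)**2 = (89 - 1)**2 = 88**2 = 7744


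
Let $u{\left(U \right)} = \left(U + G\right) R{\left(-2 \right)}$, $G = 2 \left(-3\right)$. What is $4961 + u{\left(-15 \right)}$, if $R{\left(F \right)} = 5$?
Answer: $4856$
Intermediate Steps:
$G = -6$
$u{\left(U \right)} = -30 + 5 U$ ($u{\left(U \right)} = \left(U - 6\right) 5 = \left(-6 + U\right) 5 = -30 + 5 U$)
$4961 + u{\left(-15 \right)} = 4961 + \left(-30 + 5 \left(-15\right)\right) = 4961 - 105 = 4856$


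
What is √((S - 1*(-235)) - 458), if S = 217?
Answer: I*√6 ≈ 2.4495*I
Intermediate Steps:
√((S - 1*(-235)) - 458) = √((217 - 1*(-235)) - 458) = √((217 + 235) - 458) = √(452 - 458) = √(-6) = I*√6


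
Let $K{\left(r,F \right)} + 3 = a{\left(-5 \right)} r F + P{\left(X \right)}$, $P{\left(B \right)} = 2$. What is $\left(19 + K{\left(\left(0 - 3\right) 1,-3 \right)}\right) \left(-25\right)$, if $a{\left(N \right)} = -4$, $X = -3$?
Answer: $450$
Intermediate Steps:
$K{\left(r,F \right)} = -1 - 4 F r$ ($K{\left(r,F \right)} = -3 + \left(- 4 r F + 2\right) = -3 - \left(-2 + 4 F r\right) = -1 - 4 F r$)
$\left(19 + K{\left(\left(0 - 3\right) 1,-3 \right)}\right) \left(-25\right) = \left(19 - \left(1 - 12 \left(0 - 3\right) 1\right)\right) \left(-25\right) = \left(19 - \left(1 - 12 \left(\left(-3\right) 1\right)\right)\right) \left(-25\right) = \left(19 - \left(1 - -36\right)\right) \left(-25\right) = \left(19 - 37\right) \left(-25\right) = \left(-18\right) \left(-25\right) = 450$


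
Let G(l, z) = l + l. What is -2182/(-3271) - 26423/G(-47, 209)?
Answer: 86634741/307474 ≈ 281.76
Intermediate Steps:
G(l, z) = 2*l
-2182/(-3271) - 26423/G(-47, 209) = -2182/(-3271) - 26423/(2*(-47)) = -2182*(-1/3271) - 26423/(-94) = 2182/3271 - 26423*(-1/94) = 2182/3271 + 26423/94 = 86634741/307474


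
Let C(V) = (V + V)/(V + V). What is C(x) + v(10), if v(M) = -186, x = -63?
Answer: -185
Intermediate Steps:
C(V) = 1 (C(V) = (2*V)/((2*V)) = (2*V)*(1/(2*V)) = 1)
C(x) + v(10) = 1 - 186 = -185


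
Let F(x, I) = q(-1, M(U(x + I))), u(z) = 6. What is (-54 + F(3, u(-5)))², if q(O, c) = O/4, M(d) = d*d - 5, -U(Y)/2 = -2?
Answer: 47089/16 ≈ 2943.1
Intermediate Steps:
U(Y) = 4 (U(Y) = -2*(-2) = 4)
M(d) = -5 + d² (M(d) = d² - 5 = -5 + d²)
q(O, c) = O/4 (q(O, c) = O*(¼) = O/4)
F(x, I) = -¼ (F(x, I) = (¼)*(-1) = -¼)
(-54 + F(3, u(-5)))² = (-54 - ¼)² = (-217/4)² = 47089/16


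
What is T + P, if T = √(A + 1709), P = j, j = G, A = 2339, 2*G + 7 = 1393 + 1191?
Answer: 2577/2 + 4*√253 ≈ 1352.1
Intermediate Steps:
G = 2577/2 (G = -7/2 + (1393 + 1191)/2 = -7/2 + (½)*2584 = -7/2 + 1292 = 2577/2 ≈ 1288.5)
j = 2577/2 ≈ 1288.5
P = 2577/2 ≈ 1288.5
T = 4*√253 (T = √(2339 + 1709) = √4048 = 4*√253 ≈ 63.624)
T + P = 4*√253 + 2577/2 = 2577/2 + 4*√253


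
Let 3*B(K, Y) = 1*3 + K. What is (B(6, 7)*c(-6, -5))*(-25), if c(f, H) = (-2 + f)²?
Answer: -4800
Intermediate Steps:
B(K, Y) = 1 + K/3 (B(K, Y) = (1*3 + K)/3 = (3 + K)/3 = 1 + K/3)
(B(6, 7)*c(-6, -5))*(-25) = ((1 + (⅓)*6)*(-2 - 6)²)*(-25) = ((1 + 2)*(-8)²)*(-25) = (3*64)*(-25) = 192*(-25) = -4800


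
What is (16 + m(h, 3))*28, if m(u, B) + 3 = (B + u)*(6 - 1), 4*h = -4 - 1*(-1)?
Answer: 679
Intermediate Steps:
h = -3/4 (h = (-4 - 1*(-1))/4 = (-4 + 1)/4 = (1/4)*(-3) = -3/4 ≈ -0.75000)
m(u, B) = -3 + 5*B + 5*u (m(u, B) = -3 + (B + u)*(6 - 1) = -3 + (B + u)*5 = -3 + (5*B + 5*u) = -3 + 5*B + 5*u)
(16 + m(h, 3))*28 = (16 + (-3 + 5*3 + 5*(-3/4)))*28 = (16 + (-3 + 15 - 15/4))*28 = (16 + 33/4)*28 = (97/4)*28 = 679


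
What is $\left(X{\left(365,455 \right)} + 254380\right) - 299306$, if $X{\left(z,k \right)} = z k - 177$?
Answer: $120972$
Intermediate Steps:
$X{\left(z,k \right)} = -177 + k z$ ($X{\left(z,k \right)} = k z - 177 = -177 + k z$)
$\left(X{\left(365,455 \right)} + 254380\right) - 299306 = \left(\left(-177 + 455 \cdot 365\right) + 254380\right) - 299306 = \left(\left(-177 + 166075\right) + 254380\right) - 299306 = \left(165898 + 254380\right) - 299306 = 420278 - 299306 = 120972$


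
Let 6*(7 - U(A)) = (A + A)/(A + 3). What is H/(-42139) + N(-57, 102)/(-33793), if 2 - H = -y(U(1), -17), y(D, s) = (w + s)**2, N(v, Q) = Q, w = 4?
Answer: -10076781/1424003227 ≈ -0.0070764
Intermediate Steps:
U(A) = 7 - A/(3*(3 + A)) (U(A) = 7 - (A + A)/(6*(A + 3)) = 7 - 2*A/(6*(3 + A)) = 7 - A/(3*(3 + A)))
y(D, s) = (4 + s)**2
H = 171 (H = 2 - (-1)*(4 - 17)**2 = 2 - (-1)*(-13)**2 = 2 - (-1)*169 = 2 - 1*(-169) = 2 + 169 = 171)
H/(-42139) + N(-57, 102)/(-33793) = 171/(-42139) + 102/(-33793) = 171*(-1/42139) + 102*(-1/33793) = -171/42139 - 102/33793 = -10076781/1424003227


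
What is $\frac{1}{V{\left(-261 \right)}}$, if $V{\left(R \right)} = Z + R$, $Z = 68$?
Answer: $- \frac{1}{193} \approx -0.0051813$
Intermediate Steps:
$V{\left(R \right)} = 68 + R$
$\frac{1}{V{\left(-261 \right)}} = \frac{1}{68 - 261} = \frac{1}{-193} = - \frac{1}{193}$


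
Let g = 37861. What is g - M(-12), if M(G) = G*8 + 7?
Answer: 37950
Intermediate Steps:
M(G) = 7 + 8*G (M(G) = 8*G + 7 = 7 + 8*G)
g - M(-12) = 37861 - (7 + 8*(-12)) = 37861 - (7 - 96) = 37861 - 1*(-89) = 37861 + 89 = 37950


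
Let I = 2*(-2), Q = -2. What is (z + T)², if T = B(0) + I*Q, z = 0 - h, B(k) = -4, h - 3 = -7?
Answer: 64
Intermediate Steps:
h = -4 (h = 3 - 7 = -4)
z = 4 (z = 0 - 1*(-4) = 0 + 4 = 4)
I = -4
T = 4 (T = -4 - 4*(-2) = -4 + 8 = 4)
(z + T)² = (4 + 4)² = 8² = 64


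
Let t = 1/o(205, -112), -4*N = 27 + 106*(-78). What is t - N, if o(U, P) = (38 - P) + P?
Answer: -156577/76 ≈ -2060.2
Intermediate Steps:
o(U, P) = 38
N = 8241/4 (N = -(27 + 106*(-78))/4 = -(27 - 8268)/4 = -1/4*(-8241) = 8241/4 ≈ 2060.3)
t = 1/38 ≈ 0.026316
t - N = 1/38 - 1*8241/4 = 1/38 - 8241/4 = -156577/76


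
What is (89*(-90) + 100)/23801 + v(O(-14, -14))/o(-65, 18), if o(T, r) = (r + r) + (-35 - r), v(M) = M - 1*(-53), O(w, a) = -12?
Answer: -1110311/404617 ≈ -2.7441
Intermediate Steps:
v(M) = 53 + M (v(M) = M + 53 = 53 + M)
o(T, r) = -35 + r (o(T, r) = 2*r + (-35 - r) = -35 + r)
(89*(-90) + 100)/23801 + v(O(-14, -14))/o(-65, 18) = (89*(-90) + 100)/23801 + (53 - 12)/(-35 + 18) = (-8010 + 100)*(1/23801) + 41/(-17) = -7910*1/23801 + 41*(-1/17) = -7910/23801 - 41/17 = -1110311/404617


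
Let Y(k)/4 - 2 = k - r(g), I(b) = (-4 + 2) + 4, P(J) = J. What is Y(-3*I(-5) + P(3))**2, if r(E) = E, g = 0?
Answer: 16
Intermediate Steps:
I(b) = 2 (I(b) = -2 + 4 = 2)
Y(k) = 8 + 4*k (Y(k) = 8 + 4*(k - 1*0) = 8 + 4*(k + 0) = 8 + 4*k)
Y(-3*I(-5) + P(3))**2 = (8 + 4*(-3*2 + 3))**2 = (8 + 4*(-6 + 3))**2 = (8 + 4*(-3))**2 = (8 - 12)**2 = (-4)**2 = 16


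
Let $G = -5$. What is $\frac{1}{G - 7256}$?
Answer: $- \frac{1}{7261} \approx -0.00013772$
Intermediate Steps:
$\frac{1}{G - 7256} = \frac{1}{-5 - 7256} = \frac{1}{-7261} = - \frac{1}{7261}$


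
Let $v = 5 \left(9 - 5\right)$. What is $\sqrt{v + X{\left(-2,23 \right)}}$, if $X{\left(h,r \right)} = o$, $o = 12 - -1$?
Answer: $\sqrt{33} \approx 5.7446$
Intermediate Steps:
$o = 13$ ($o = 12 + 1 = 13$)
$X{\left(h,r \right)} = 13$
$v = 20$ ($v = 5 \cdot 4 = 20$)
$\sqrt{v + X{\left(-2,23 \right)}} = \sqrt{20 + 13} = \sqrt{33}$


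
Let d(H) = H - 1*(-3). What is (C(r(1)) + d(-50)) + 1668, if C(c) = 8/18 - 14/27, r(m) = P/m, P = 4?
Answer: 43765/27 ≈ 1620.9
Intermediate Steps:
d(H) = 3 + H (d(H) = H + 3 = 3 + H)
r(m) = 4/m
C(c) = -2/27 (C(c) = 8*(1/18) - 14*1/27 = 4/9 - 14/27 = -2/27)
(C(r(1)) + d(-50)) + 1668 = (-2/27 + (3 - 50)) + 1668 = (-2/27 - 47) + 1668 = -1271/27 + 1668 = 43765/27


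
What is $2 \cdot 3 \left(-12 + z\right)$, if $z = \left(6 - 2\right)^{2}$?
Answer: $24$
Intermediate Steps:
$z = 16$ ($z = 4^{2} = 16$)
$2 \cdot 3 \left(-12 + z\right) = 2 \cdot 3 \left(-12 + 16\right) = 6 \cdot 4 = 24$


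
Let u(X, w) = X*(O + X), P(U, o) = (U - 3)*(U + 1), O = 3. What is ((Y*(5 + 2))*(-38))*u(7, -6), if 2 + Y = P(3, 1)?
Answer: 37240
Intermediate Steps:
P(U, o) = (1 + U)*(-3 + U) (P(U, o) = (-3 + U)*(1 + U) = (1 + U)*(-3 + U))
Y = -2 (Y = -2 + (-3 + 3² - 2*3) = -2 + (-3 + 9 - 6) = -2 + 0 = -2)
u(X, w) = X*(3 + X)
((Y*(5 + 2))*(-38))*u(7, -6) = (-2*(5 + 2)*(-38))*(7*(3 + 7)) = (-2*7*(-38))*(7*10) = -14*(-38)*70 = 532*70 = 37240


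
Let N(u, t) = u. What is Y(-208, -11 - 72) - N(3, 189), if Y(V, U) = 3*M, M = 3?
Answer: 6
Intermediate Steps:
Y(V, U) = 9 (Y(V, U) = 3*3 = 9)
Y(-208, -11 - 72) - N(3, 189) = 9 - 1*3 = 9 - 3 = 6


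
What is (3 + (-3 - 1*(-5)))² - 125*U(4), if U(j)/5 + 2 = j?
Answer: -1225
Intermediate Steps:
U(j) = -10 + 5*j
(3 + (-3 - 1*(-5)))² - 125*U(4) = (3 + (-3 - 1*(-5)))² - 125*(-10 + 5*4) = (3 + (-3 + 5))² - 125*(-10 + 20) = (3 + 2)² - 125*10 = 5² - 1250 = 25 - 1250 = -1225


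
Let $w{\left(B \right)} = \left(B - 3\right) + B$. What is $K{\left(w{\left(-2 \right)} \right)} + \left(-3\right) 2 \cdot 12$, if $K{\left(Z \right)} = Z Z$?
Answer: $-23$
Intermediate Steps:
$w{\left(B \right)} = -3 + 2 B$ ($w{\left(B \right)} = \left(-3 + B\right) + B = -3 + 2 B$)
$K{\left(Z \right)} = Z^{2}$
$K{\left(w{\left(-2 \right)} \right)} + \left(-3\right) 2 \cdot 12 = \left(-3 + 2 \left(-2\right)\right)^{2} + \left(-3\right) 2 \cdot 12 = \left(-3 - 4\right)^{2} - 72 = \left(-7\right)^{2} - 72 = 49 - 72 = -23$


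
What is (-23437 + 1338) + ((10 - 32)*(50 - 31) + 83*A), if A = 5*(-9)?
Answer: -26252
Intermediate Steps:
A = -45
(-23437 + 1338) + ((10 - 32)*(50 - 31) + 83*A) = (-23437 + 1338) + ((10 - 32)*(50 - 31) + 83*(-45)) = -22099 + (-22*19 - 3735) = -22099 + (-418 - 3735) = -22099 - 4153 = -26252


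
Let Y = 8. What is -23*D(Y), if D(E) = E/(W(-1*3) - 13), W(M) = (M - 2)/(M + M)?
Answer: 1104/73 ≈ 15.123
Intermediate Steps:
W(M) = (-2 + M)/(2*M) (W(M) = (-2 + M)/((2*M)) = (-2 + M)*(1/(2*M)) = (-2 + M)/(2*M))
D(E) = -6*E/73 (D(E) = E/((-2 - 1*3)/(2*((-1*3))) - 13) = E/((½)*(-2 - 3)/(-3) - 13) = E/((½)*(-⅓)*(-5) - 13) = E/(⅚ - 13) = E/(-73/6) = -6*E/73)
-23*D(Y) = -(-138)*8/73 = -23*(-48/73) = 1104/73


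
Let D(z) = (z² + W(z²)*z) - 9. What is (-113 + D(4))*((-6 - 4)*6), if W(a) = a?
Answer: 2520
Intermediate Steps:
D(z) = -9 + z² + z³ (D(z) = (z² + z²*z) - 9 = (z² + z³) - 9 = -9 + z² + z³)
(-113 + D(4))*((-6 - 4)*6) = (-113 + (-9 + 4² + 4³))*((-6 - 4)*6) = (-113 + (-9 + 16 + 64))*(-10*6) = (-113 + 71)*(-60) = -42*(-60) = 2520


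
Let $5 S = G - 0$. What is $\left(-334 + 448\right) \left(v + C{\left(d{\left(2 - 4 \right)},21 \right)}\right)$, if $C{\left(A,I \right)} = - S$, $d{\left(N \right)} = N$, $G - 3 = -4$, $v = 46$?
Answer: $\frac{26334}{5} \approx 5266.8$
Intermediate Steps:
$G = -1$ ($G = 3 - 4 = -1$)
$S = - \frac{1}{5}$ ($S = \frac{-1 - 0}{5} = \frac{-1 + 0}{5} = \frac{1}{5} \left(-1\right) = - \frac{1}{5} \approx -0.2$)
$C{\left(A,I \right)} = \frac{1}{5}$ ($C{\left(A,I \right)} = \left(-1\right) \left(- \frac{1}{5}\right) = \frac{1}{5}$)
$\left(-334 + 448\right) \left(v + C{\left(d{\left(2 - 4 \right)},21 \right)}\right) = \left(-334 + 448\right) \left(46 + \frac{1}{5}\right) = 114 \cdot \frac{231}{5} = \frac{26334}{5}$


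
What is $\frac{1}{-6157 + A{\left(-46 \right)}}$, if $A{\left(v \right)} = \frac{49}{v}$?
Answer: $- \frac{46}{283271} \approx -0.00016239$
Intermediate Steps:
$\frac{1}{-6157 + A{\left(-46 \right)}} = \frac{1}{-6157 + \frac{49}{-46}} = \frac{1}{-6157 + 49 \left(- \frac{1}{46}\right)} = \frac{1}{-6157 - \frac{49}{46}} = \frac{1}{- \frac{283271}{46}} = - \frac{46}{283271}$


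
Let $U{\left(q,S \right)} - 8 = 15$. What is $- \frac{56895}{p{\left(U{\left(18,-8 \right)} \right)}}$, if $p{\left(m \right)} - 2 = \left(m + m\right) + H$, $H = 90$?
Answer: $- \frac{18965}{46} \approx -412.28$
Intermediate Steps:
$U{\left(q,S \right)} = 23$ ($U{\left(q,S \right)} = 8 + 15 = 23$)
$p{\left(m \right)} = 92 + 2 m$ ($p{\left(m \right)} = 2 + \left(\left(m + m\right) + 90\right) = 2 + \left(2 m + 90\right) = 2 + \left(90 + 2 m\right) = 92 + 2 m$)
$- \frac{56895}{p{\left(U{\left(18,-8 \right)} \right)}} = - \frac{56895}{92 + 2 \cdot 23} = - \frac{56895}{92 + 46} = - \frac{56895}{138} = \left(-56895\right) \frac{1}{138} = - \frac{18965}{46}$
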